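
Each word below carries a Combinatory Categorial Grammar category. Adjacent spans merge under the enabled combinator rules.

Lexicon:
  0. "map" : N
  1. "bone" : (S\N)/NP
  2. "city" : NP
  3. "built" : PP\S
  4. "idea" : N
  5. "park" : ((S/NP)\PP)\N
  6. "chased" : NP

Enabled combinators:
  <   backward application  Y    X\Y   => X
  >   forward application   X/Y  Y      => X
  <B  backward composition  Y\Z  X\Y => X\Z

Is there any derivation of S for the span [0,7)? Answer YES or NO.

YES

[0,7] S   >
  [0,6] S/NP   <
    [0,4] PP   <
      [0,1] "map" : N
      [1,4] PP\N   <B
        [1,3] S\N   >
          [1,2] "bone" : (S\N)/NP
          [2,3] "city" : NP
        [3,4] "built" : PP\S
    [4,6] (S/NP)\PP   <
      [4,5] "idea" : N
      [5,6] "park" : ((S/NP)\PP)\N
  [6,7] "chased" : NP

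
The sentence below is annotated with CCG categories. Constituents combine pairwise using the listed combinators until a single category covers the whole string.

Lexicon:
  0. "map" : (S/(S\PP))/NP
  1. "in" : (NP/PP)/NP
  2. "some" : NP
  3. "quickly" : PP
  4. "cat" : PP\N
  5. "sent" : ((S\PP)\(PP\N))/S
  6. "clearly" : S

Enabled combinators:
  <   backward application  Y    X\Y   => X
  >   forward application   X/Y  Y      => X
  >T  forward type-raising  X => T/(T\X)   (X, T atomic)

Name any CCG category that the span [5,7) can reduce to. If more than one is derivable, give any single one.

[0,7] S   >
  [0,4] S/(S\PP)   >
    [0,1] "map" : (S/(S\PP))/NP
    [1,4] NP   >
      [1,3] NP/PP   >
        [1,2] "in" : (NP/PP)/NP
        [2,3] "some" : NP
      [3,4] "quickly" : PP
  [4,7] S\PP   <
    [4,5] "cat" : PP\N
    [5,7] (S\PP)\(PP\N)   >
      [5,6] "sent" : ((S\PP)\(PP\N))/S
      [6,7] "clearly" : S

(S\PP)\(PP\N)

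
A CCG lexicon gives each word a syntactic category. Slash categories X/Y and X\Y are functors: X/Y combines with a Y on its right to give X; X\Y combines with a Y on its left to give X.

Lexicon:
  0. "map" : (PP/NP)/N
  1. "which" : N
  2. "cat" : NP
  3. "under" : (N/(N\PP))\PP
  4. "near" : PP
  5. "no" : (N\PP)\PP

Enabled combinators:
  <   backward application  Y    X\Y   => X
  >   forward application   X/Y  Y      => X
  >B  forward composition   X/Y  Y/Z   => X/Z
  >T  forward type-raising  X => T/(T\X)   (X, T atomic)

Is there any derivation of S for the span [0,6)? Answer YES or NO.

(PP/NP)/N N NP (N/(N\PP))\PP PP (N\PP)\PP
CKY chart[0,6] = {N, N/(N\N), NP/(NP\N), PP/(PP\N), S/(S\N)}; S ∉ chart

NO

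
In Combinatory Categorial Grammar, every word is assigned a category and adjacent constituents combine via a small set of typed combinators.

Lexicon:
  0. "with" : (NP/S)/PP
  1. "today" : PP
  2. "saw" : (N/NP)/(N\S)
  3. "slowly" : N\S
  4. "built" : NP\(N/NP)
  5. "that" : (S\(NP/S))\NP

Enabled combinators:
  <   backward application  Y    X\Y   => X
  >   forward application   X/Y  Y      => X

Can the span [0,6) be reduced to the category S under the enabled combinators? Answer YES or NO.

YES

[0,6] S   <
  [0,2] NP/S   >
    [0,1] "with" : (NP/S)/PP
    [1,2] "today" : PP
  [2,6] S\(NP/S)   <
    [2,5] NP   <
      [2,4] N/NP   >
        [2,3] "saw" : (N/NP)/(N\S)
        [3,4] "slowly" : N\S
      [4,5] "built" : NP\(N/NP)
    [5,6] "that" : (S\(NP/S))\NP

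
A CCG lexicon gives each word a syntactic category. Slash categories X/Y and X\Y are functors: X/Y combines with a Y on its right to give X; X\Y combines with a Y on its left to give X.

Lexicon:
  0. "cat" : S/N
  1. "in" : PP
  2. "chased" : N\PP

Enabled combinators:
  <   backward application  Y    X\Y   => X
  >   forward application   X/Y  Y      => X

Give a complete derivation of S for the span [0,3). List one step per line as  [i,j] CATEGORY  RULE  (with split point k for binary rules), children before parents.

[0,1] S/N  lex  "cat"
[1,2] PP  lex  "in"
[2,3] N\PP  lex  "chased"
[1,3] N  <  k=2
[0,3] S  >  k=1

[0,3] S   >
  [0,1] "cat" : S/N
  [1,3] N   <
    [1,2] "in" : PP
    [2,3] "chased" : N\PP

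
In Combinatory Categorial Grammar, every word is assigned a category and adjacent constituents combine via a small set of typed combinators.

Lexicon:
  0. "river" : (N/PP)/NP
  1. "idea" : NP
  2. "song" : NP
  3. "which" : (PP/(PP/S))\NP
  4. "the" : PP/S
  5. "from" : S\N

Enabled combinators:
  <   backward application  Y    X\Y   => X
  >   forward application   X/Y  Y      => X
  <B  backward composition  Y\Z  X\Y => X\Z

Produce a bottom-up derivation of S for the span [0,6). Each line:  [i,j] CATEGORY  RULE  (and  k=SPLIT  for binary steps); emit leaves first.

[0,1] (N/PP)/NP  lex  "river"
[1,2] NP  lex  "idea"
[0,2] N/PP  >  k=1
[2,3] NP  lex  "song"
[3,4] (PP/(PP/S))\NP  lex  "which"
[2,4] PP/(PP/S)  <  k=3
[4,5] PP/S  lex  "the"
[2,5] PP  >  k=4
[0,5] N  >  k=2
[5,6] S\N  lex  "from"
[0,6] S  <  k=5

[0,6] S   <
  [0,5] N   >
    [0,2] N/PP   >
      [0,1] "river" : (N/PP)/NP
      [1,2] "idea" : NP
    [2,5] PP   >
      [2,4] PP/(PP/S)   <
        [2,3] "song" : NP
        [3,4] "which" : (PP/(PP/S))\NP
      [4,5] "the" : PP/S
  [5,6] "from" : S\N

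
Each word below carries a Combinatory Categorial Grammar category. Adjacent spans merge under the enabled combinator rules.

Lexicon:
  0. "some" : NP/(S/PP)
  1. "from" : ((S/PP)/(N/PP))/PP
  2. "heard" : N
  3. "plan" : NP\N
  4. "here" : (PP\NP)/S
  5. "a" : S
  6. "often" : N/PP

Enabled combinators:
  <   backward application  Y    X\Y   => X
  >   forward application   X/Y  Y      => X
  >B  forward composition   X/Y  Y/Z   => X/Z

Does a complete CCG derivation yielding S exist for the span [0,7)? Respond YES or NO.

NO

NP/(S/PP) ((S/PP)/(N/PP))/PP N NP\N (PP\NP)/S S N/PP
CKY chart[0,7] = {NP}; S ∉ chart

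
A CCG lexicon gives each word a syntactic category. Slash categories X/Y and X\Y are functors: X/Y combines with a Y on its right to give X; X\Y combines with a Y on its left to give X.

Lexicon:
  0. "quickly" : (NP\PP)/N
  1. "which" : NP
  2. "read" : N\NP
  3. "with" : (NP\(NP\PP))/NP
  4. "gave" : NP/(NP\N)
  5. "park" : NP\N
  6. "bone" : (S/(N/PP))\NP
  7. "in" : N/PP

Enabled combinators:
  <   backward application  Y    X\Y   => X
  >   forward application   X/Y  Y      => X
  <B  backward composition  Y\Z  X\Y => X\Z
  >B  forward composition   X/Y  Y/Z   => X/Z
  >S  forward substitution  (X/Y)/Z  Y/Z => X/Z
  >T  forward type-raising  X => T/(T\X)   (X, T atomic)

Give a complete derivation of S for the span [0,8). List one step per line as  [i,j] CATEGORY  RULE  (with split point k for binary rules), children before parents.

[0,8] S   >
  [0,7] S/(N/PP)   <
    [0,6] NP   <
      [0,3] NP\PP   >
        [0,1] "quickly" : (NP\PP)/N
        [1,3] N   >
          [1,2] N/(N\NP)   >T
            [1,2] "which" : NP
          [2,3] "read" : N\NP
      [3,6] NP\(NP\PP)   >
        [3,4] "with" : (NP\(NP\PP))/NP
        [4,6] NP   >
          [4,5] "gave" : NP/(NP\N)
          [5,6] "park" : NP\N
    [6,7] "bone" : (S/(N/PP))\NP
  [7,8] "in" : N/PP

[0,1] (NP\PP)/N  lex  "quickly"
[1,2] NP  lex  "which"
[1,2] N/(N\NP)  >T
[2,3] N\NP  lex  "read"
[1,3] N  >  k=2
[0,3] NP\PP  >  k=1
[3,4] (NP\(NP\PP))/NP  lex  "with"
[4,5] NP/(NP\N)  lex  "gave"
[5,6] NP\N  lex  "park"
[4,6] NP  >  k=5
[3,6] NP\(NP\PP)  >  k=4
[0,6] NP  <  k=3
[6,7] (S/(N/PP))\NP  lex  "bone"
[0,7] S/(N/PP)  <  k=6
[7,8] N/PP  lex  "in"
[0,8] S  >  k=7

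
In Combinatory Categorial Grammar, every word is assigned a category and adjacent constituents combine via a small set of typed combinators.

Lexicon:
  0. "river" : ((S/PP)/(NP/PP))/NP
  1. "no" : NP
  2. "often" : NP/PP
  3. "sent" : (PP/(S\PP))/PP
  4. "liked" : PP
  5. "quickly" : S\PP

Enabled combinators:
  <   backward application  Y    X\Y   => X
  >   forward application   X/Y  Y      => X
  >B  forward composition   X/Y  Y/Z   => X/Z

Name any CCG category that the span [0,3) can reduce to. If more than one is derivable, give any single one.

[0,6] S   >
  [0,3] S/PP   >
    [0,2] (S/PP)/(NP/PP)   >
      [0,1] "river" : ((S/PP)/(NP/PP))/NP
      [1,2] "no" : NP
    [2,3] "often" : NP/PP
  [3,6] PP   >
    [3,5] PP/(S\PP)   >
      [3,4] "sent" : (PP/(S\PP))/PP
      [4,5] "liked" : PP
    [5,6] "quickly" : S\PP

S/PP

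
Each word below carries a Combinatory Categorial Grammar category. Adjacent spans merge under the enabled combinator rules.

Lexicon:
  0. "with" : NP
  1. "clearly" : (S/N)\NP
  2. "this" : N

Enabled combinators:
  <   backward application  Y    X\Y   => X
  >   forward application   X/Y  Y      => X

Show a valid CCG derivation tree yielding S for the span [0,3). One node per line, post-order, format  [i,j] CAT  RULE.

[0,3] S   >
  [0,2] S/N   <
    [0,1] "with" : NP
    [1,2] "clearly" : (S/N)\NP
  [2,3] "this" : N

[0,1] NP  lex  "with"
[1,2] (S/N)\NP  lex  "clearly"
[0,2] S/N  <  k=1
[2,3] N  lex  "this"
[0,3] S  >  k=2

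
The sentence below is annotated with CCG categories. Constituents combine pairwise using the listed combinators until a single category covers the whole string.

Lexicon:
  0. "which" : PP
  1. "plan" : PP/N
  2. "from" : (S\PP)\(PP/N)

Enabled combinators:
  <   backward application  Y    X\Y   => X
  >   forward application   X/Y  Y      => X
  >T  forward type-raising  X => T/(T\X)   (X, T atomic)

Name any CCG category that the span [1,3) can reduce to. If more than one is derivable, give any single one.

S\PP

[0,3] S   <
  [0,1] "which" : PP
  [1,3] S\PP   <
    [1,2] "plan" : PP/N
    [2,3] "from" : (S\PP)\(PP/N)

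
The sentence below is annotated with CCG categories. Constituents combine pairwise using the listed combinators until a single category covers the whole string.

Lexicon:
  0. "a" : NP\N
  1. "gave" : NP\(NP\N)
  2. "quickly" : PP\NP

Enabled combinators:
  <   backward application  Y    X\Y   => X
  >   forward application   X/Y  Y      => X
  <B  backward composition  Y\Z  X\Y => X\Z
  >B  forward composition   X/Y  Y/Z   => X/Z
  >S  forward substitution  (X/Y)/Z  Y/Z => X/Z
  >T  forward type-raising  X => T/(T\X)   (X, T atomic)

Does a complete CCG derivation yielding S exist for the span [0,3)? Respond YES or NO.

NO

NP\N NP\(NP\N) PP\NP
CKY chart[0,3] = {N/(N\PP), NP/(NP\PP), PP, PP/(PP\PP), S/(S\PP)}; S ∉ chart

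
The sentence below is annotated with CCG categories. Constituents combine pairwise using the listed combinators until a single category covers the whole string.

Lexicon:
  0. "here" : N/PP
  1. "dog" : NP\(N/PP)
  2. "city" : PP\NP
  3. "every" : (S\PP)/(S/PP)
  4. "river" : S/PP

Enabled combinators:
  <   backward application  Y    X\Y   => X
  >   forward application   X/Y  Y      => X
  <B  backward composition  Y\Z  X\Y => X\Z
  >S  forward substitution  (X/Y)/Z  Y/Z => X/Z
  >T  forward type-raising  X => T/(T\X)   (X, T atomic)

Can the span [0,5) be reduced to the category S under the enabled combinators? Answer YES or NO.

[0,5] S   <
  [0,2] NP   <
    [0,1] "here" : N/PP
    [1,2] "dog" : NP\(N/PP)
  [2,5] S\NP   <B
    [2,3] "city" : PP\NP
    [3,5] S\PP   >
      [3,4] "every" : (S\PP)/(S/PP)
      [4,5] "river" : S/PP

YES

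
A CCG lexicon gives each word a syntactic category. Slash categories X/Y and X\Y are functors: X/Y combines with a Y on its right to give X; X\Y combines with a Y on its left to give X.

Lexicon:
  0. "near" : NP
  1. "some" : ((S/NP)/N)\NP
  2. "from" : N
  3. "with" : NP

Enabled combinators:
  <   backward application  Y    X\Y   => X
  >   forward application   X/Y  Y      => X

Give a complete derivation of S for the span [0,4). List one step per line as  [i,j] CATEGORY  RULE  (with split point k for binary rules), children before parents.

[0,4] S   >
  [0,3] S/NP   >
    [0,2] (S/NP)/N   <
      [0,1] "near" : NP
      [1,2] "some" : ((S/NP)/N)\NP
    [2,3] "from" : N
  [3,4] "with" : NP

[0,1] NP  lex  "near"
[1,2] ((S/NP)/N)\NP  lex  "some"
[0,2] (S/NP)/N  <  k=1
[2,3] N  lex  "from"
[0,3] S/NP  >  k=2
[3,4] NP  lex  "with"
[0,4] S  >  k=3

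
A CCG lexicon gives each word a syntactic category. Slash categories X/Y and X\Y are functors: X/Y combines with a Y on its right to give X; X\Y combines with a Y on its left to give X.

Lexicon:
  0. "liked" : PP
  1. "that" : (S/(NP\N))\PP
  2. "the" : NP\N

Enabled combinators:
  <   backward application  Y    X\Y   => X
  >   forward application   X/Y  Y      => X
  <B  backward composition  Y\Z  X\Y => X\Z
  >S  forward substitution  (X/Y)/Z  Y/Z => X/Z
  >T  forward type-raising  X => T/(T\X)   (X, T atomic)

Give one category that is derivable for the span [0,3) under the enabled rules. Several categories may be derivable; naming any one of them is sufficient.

S

[0,3] S   >
  [0,2] S/(NP\N)   <
    [0,1] "liked" : PP
    [1,2] "that" : (S/(NP\N))\PP
  [2,3] "the" : NP\N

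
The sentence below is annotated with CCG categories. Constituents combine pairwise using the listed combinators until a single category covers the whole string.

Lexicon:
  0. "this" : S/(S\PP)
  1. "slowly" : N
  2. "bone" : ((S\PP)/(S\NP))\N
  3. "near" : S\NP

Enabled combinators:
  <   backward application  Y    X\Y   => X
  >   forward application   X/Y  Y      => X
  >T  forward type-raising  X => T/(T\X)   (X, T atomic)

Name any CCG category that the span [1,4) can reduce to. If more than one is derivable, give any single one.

[0,4] S   >
  [0,1] "this" : S/(S\PP)
  [1,4] S\PP   >
    [1,3] (S\PP)/(S\NP)   <
      [1,2] "slowly" : N
      [2,3] "bone" : ((S\PP)/(S\NP))\N
    [3,4] "near" : S\NP

S\PP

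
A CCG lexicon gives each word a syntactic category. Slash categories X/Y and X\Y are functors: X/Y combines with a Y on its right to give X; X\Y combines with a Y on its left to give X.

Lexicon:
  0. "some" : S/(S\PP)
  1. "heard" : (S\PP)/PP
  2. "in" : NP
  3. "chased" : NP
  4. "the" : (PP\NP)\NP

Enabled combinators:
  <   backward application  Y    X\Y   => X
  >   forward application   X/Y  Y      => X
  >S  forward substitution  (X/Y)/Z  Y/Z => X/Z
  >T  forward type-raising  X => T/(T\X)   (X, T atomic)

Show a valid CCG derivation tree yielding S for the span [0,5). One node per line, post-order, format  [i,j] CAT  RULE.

[0,5] S   >
  [0,1] "some" : S/(S\PP)
  [1,5] S\PP   >
    [1,2] "heard" : (S\PP)/PP
    [2,5] PP   >
      [2,3] PP/(PP\NP)   >T
        [2,3] "in" : NP
      [3,5] PP\NP   <
        [3,4] "chased" : NP
        [4,5] "the" : (PP\NP)\NP

[0,1] S/(S\PP)  lex  "some"
[1,2] (S\PP)/PP  lex  "heard"
[2,3] NP  lex  "in"
[2,3] PP/(PP\NP)  >T
[3,4] NP  lex  "chased"
[4,5] (PP\NP)\NP  lex  "the"
[3,5] PP\NP  <  k=4
[2,5] PP  >  k=3
[1,5] S\PP  >  k=2
[0,5] S  >  k=1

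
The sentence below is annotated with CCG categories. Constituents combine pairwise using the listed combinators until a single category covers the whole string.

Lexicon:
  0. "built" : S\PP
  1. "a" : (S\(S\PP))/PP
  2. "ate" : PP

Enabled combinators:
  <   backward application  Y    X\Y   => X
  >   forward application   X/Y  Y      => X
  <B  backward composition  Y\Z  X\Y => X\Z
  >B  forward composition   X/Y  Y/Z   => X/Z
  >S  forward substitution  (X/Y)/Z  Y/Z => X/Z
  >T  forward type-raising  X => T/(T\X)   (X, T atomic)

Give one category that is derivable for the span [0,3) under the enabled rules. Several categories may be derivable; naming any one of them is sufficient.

S

[0,3] S   <
  [0,1] "built" : S\PP
  [1,3] S\(S\PP)   >
    [1,2] "a" : (S\(S\PP))/PP
    [2,3] "ate" : PP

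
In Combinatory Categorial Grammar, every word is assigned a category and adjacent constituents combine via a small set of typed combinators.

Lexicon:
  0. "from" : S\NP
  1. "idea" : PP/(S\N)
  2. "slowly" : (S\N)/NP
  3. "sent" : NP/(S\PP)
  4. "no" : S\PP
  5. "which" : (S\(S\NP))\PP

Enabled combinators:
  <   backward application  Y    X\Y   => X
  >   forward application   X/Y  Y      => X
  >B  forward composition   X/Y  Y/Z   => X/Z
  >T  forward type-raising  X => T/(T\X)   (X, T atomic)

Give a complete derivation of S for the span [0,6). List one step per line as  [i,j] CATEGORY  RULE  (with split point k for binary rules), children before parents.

[0,6] S   <
  [0,1] "from" : S\NP
  [1,6] S\(S\NP)   <
    [1,5] PP   >
      [1,3] PP/NP   >B
        [1,2] "idea" : PP/(S\N)
        [2,3] "slowly" : (S\N)/NP
      [3,5] NP   >
        [3,4] "sent" : NP/(S\PP)
        [4,5] "no" : S\PP
    [5,6] "which" : (S\(S\NP))\PP

[0,1] S\NP  lex  "from"
[1,2] PP/(S\N)  lex  "idea"
[2,3] (S\N)/NP  lex  "slowly"
[1,3] PP/NP  >B  k=2
[3,4] NP/(S\PP)  lex  "sent"
[4,5] S\PP  lex  "no"
[3,5] NP  >  k=4
[1,5] PP  >  k=3
[5,6] (S\(S\NP))\PP  lex  "which"
[1,6] S\(S\NP)  <  k=5
[0,6] S  <  k=1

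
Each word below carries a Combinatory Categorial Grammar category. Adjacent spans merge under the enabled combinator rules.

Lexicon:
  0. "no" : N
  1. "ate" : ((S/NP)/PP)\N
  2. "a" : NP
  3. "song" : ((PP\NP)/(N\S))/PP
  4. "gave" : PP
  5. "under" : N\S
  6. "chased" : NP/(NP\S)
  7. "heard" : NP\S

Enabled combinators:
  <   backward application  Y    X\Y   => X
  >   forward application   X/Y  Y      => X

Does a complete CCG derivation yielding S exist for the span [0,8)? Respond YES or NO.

YES

[0,8] S   >
  [0,6] S/NP   >
    [0,2] (S/NP)/PP   <
      [0,1] "no" : N
      [1,2] "ate" : ((S/NP)/PP)\N
    [2,6] PP   <
      [2,3] "a" : NP
      [3,6] PP\NP   >
        [3,5] (PP\NP)/(N\S)   >
          [3,4] "song" : ((PP\NP)/(N\S))/PP
          [4,5] "gave" : PP
        [5,6] "under" : N\S
  [6,8] NP   >
    [6,7] "chased" : NP/(NP\S)
    [7,8] "heard" : NP\S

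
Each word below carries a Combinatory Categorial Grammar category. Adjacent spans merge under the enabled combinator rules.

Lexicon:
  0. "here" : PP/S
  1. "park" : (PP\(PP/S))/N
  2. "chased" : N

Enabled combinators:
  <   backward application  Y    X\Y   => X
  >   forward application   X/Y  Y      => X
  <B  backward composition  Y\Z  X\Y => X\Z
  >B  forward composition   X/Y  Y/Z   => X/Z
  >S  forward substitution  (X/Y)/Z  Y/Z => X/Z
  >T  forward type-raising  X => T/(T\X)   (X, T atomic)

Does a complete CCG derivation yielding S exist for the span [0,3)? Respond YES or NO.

NO

PP/S (PP\(PP/S))/N N
CKY chart[0,3] = {N/(N\PP), NP/(NP\PP), PP, PP/(PP\PP), S/(S\PP)}; S ∉ chart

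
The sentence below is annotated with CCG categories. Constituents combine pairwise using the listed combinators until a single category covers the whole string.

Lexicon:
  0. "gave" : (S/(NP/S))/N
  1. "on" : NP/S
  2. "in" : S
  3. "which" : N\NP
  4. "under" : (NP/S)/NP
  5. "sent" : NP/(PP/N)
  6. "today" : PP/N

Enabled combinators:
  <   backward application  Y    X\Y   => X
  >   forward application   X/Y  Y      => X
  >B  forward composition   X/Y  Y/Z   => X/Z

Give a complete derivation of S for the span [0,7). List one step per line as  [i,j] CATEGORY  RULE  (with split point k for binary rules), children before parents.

[0,7] S   >
  [0,5] S/NP   >B
    [0,4] S/(NP/S)   >
      [0,1] "gave" : (S/(NP/S))/N
      [1,4] N   <
        [1,3] NP   >
          [1,2] "on" : NP/S
          [2,3] "in" : S
        [3,4] "which" : N\NP
    [4,5] "under" : (NP/S)/NP
  [5,7] NP   >
    [5,6] "sent" : NP/(PP/N)
    [6,7] "today" : PP/N

[0,1] (S/(NP/S))/N  lex  "gave"
[1,2] NP/S  lex  "on"
[2,3] S  lex  "in"
[1,3] NP  >  k=2
[3,4] N\NP  lex  "which"
[1,4] N  <  k=3
[0,4] S/(NP/S)  >  k=1
[4,5] (NP/S)/NP  lex  "under"
[0,5] S/NP  >B  k=4
[5,6] NP/(PP/N)  lex  "sent"
[6,7] PP/N  lex  "today"
[5,7] NP  >  k=6
[0,7] S  >  k=5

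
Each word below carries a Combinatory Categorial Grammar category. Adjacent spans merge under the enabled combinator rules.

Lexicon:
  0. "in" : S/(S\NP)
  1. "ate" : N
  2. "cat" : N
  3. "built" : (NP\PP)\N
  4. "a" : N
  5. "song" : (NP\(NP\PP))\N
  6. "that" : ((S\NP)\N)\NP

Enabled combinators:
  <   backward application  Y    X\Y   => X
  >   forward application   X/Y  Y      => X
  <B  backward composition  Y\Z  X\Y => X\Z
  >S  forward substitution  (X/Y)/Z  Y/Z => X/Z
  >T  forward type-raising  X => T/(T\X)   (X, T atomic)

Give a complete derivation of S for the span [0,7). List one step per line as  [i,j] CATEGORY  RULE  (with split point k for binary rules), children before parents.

[0,1] S/(S\NP)  lex  "in"
[1,2] N  lex  "ate"
[2,3] N  lex  "cat"
[3,4] (NP\PP)\N  lex  "built"
[2,4] NP\PP  <  k=3
[4,5] N  lex  "a"
[5,6] (NP\(NP\PP))\N  lex  "song"
[4,6] NP\(NP\PP)  <  k=5
[2,6] NP  <  k=4
[6,7] ((S\NP)\N)\NP  lex  "that"
[2,7] (S\NP)\N  <  k=6
[1,7] S\NP  <  k=2
[0,7] S  >  k=1

[0,7] S   >
  [0,1] "in" : S/(S\NP)
  [1,7] S\NP   <
    [1,2] "ate" : N
    [2,7] (S\NP)\N   <
      [2,6] NP   <
        [2,4] NP\PP   <
          [2,3] "cat" : N
          [3,4] "built" : (NP\PP)\N
        [4,6] NP\(NP\PP)   <
          [4,5] "a" : N
          [5,6] "song" : (NP\(NP\PP))\N
      [6,7] "that" : ((S\NP)\N)\NP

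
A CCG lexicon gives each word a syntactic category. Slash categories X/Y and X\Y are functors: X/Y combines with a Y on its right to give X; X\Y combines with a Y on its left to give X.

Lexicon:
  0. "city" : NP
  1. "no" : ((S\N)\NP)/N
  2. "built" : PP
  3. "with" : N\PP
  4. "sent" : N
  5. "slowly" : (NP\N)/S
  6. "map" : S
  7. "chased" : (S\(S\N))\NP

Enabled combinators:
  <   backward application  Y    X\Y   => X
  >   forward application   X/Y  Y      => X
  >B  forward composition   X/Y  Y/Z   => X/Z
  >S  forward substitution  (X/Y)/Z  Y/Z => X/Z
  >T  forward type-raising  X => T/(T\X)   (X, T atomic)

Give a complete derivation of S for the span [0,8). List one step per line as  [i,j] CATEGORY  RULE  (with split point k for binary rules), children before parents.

[0,1] NP  lex  "city"
[1,2] ((S\N)\NP)/N  lex  "no"
[2,3] PP  lex  "built"
[2,3] N/(N\PP)  >T
[3,4] N\PP  lex  "with"
[2,4] N  >  k=3
[1,4] (S\N)\NP  >  k=2
[0,4] S\N  <  k=1
[4,5] N  lex  "sent"
[4,5] NP/(NP\N)  >T
[5,6] (NP\N)/S  lex  "slowly"
[6,7] S  lex  "map"
[5,7] NP\N  >  k=6
[4,7] NP  >  k=5
[7,8] (S\(S\N))\NP  lex  "chased"
[4,8] S\(S\N)  <  k=7
[0,8] S  <  k=4

[0,8] S   <
  [0,4] S\N   <
    [0,1] "city" : NP
    [1,4] (S\N)\NP   >
      [1,2] "no" : ((S\N)\NP)/N
      [2,4] N   >
        [2,3] N/(N\PP)   >T
          [2,3] "built" : PP
        [3,4] "with" : N\PP
  [4,8] S\(S\N)   <
    [4,7] NP   >
      [4,5] NP/(NP\N)   >T
        [4,5] "sent" : N
      [5,7] NP\N   >
        [5,6] "slowly" : (NP\N)/S
        [6,7] "map" : S
    [7,8] "chased" : (S\(S\N))\NP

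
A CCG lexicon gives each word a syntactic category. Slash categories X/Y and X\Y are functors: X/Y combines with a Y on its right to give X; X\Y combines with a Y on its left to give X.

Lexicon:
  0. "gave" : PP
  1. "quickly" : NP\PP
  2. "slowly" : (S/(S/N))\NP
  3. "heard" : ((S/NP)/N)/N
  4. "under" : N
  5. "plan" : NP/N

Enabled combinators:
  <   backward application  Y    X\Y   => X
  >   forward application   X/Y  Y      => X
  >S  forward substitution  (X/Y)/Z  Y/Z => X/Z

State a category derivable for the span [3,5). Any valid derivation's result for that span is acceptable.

(S/NP)/N

[0,6] S   >
  [0,3] S/(S/N)   <
    [0,2] NP   <
      [0,1] "gave" : PP
      [1,2] "quickly" : NP\PP
    [2,3] "slowly" : (S/(S/N))\NP
  [3,6] S/N   >S
    [3,5] (S/NP)/N   >
      [3,4] "heard" : ((S/NP)/N)/N
      [4,5] "under" : N
    [5,6] "plan" : NP/N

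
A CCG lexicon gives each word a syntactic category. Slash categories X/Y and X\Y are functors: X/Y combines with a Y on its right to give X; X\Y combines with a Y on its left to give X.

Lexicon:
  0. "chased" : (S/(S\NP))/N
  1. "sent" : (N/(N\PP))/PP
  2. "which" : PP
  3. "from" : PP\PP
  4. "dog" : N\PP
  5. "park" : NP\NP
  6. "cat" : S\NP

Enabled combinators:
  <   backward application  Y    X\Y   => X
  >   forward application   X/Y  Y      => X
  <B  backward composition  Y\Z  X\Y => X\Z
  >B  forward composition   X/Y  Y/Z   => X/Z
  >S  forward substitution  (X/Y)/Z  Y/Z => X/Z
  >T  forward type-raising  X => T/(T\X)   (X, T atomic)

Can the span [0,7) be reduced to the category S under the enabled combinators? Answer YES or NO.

YES

[0,7] S   >
  [0,5] S/(S\NP)   >
    [0,1] "chased" : (S/(S\NP))/N
    [1,5] N   >
      [1,3] N/(N\PP)   >
        [1,2] "sent" : (N/(N\PP))/PP
        [2,3] "which" : PP
      [3,5] N\PP   <B
        [3,4] "from" : PP\PP
        [4,5] "dog" : N\PP
  [5,7] S\NP   <B
    [5,6] "park" : NP\NP
    [6,7] "cat" : S\NP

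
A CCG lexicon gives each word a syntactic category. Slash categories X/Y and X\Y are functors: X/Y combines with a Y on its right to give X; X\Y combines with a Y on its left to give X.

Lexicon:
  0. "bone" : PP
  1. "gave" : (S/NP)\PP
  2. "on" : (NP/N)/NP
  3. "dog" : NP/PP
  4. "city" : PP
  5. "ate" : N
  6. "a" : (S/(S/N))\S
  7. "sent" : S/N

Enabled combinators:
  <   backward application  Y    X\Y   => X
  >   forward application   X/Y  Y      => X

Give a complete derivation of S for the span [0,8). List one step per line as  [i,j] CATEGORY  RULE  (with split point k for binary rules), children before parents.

[0,1] PP  lex  "bone"
[1,2] (S/NP)\PP  lex  "gave"
[0,2] S/NP  <  k=1
[2,3] (NP/N)/NP  lex  "on"
[3,4] NP/PP  lex  "dog"
[4,5] PP  lex  "city"
[3,5] NP  >  k=4
[2,5] NP/N  >  k=3
[5,6] N  lex  "ate"
[2,6] NP  >  k=5
[0,6] S  >  k=2
[6,7] (S/(S/N))\S  lex  "a"
[0,7] S/(S/N)  <  k=6
[7,8] S/N  lex  "sent"
[0,8] S  >  k=7

[0,8] S   >
  [0,7] S/(S/N)   <
    [0,6] S   >
      [0,2] S/NP   <
        [0,1] "bone" : PP
        [1,2] "gave" : (S/NP)\PP
      [2,6] NP   >
        [2,5] NP/N   >
          [2,3] "on" : (NP/N)/NP
          [3,5] NP   >
            [3,4] "dog" : NP/PP
            [4,5] "city" : PP
        [5,6] "ate" : N
    [6,7] "a" : (S/(S/N))\S
  [7,8] "sent" : S/N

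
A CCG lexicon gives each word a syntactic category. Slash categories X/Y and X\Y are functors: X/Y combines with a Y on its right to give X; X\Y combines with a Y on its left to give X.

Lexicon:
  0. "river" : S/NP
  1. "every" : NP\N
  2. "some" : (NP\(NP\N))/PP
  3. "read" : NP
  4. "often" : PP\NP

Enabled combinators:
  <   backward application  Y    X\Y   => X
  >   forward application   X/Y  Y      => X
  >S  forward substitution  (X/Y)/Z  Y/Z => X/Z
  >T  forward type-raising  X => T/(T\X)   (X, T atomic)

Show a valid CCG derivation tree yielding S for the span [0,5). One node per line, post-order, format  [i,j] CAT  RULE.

[0,5] S   >
  [0,1] "river" : S/NP
  [1,5] NP   <
    [1,2] "every" : NP\N
    [2,5] NP\(NP\N)   >
      [2,3] "some" : (NP\(NP\N))/PP
      [3,5] PP   <
        [3,4] "read" : NP
        [4,5] "often" : PP\NP

[0,1] S/NP  lex  "river"
[1,2] NP\N  lex  "every"
[2,3] (NP\(NP\N))/PP  lex  "some"
[3,4] NP  lex  "read"
[4,5] PP\NP  lex  "often"
[3,5] PP  <  k=4
[2,5] NP\(NP\N)  >  k=3
[1,5] NP  <  k=2
[0,5] S  >  k=1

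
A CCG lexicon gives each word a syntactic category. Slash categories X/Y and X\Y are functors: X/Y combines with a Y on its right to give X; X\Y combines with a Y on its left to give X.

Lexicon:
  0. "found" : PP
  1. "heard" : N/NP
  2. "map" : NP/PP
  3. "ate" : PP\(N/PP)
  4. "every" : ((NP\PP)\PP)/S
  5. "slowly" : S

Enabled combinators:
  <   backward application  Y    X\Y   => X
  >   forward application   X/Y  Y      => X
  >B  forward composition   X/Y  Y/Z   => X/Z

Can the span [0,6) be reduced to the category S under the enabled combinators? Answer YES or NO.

NO

PP N/NP NP/PP PP\(N/PP) ((NP\PP)\PP)/S S
CKY chart[0,6] = {NP}; S ∉ chart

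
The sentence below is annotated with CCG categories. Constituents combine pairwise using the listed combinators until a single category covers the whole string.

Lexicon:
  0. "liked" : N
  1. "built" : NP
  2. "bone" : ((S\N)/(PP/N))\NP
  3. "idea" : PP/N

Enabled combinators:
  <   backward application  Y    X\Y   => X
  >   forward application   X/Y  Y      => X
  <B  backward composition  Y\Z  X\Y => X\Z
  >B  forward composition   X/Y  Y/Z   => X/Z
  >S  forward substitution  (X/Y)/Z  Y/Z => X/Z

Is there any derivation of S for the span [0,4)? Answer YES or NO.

YES

[0,4] S   <
  [0,1] "liked" : N
  [1,4] S\N   >
    [1,3] (S\N)/(PP/N)   <
      [1,2] "built" : NP
      [2,3] "bone" : ((S\N)/(PP/N))\NP
    [3,4] "idea" : PP/N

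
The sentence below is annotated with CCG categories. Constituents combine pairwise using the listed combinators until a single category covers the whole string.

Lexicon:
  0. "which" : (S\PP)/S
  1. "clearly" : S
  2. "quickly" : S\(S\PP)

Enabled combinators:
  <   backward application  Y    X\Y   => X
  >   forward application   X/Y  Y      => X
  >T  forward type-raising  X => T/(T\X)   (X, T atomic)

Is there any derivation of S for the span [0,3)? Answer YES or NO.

[0,3] S   <
  [0,2] S\PP   >
    [0,1] "which" : (S\PP)/S
    [1,2] "clearly" : S
  [2,3] "quickly" : S\(S\PP)

YES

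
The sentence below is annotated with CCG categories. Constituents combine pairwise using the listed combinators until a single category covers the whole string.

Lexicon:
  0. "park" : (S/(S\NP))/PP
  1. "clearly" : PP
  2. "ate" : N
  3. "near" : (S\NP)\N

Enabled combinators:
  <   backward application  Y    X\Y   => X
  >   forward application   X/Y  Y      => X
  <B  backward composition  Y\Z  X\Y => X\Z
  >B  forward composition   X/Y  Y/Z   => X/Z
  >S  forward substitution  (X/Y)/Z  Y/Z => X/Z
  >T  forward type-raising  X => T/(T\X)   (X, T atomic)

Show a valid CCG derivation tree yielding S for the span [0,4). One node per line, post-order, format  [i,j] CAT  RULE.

[0,4] S   >
  [0,2] S/(S\NP)   >
    [0,1] "park" : (S/(S\NP))/PP
    [1,2] "clearly" : PP
  [2,4] S\NP   <
    [2,3] "ate" : N
    [3,4] "near" : (S\NP)\N

[0,1] (S/(S\NP))/PP  lex  "park"
[1,2] PP  lex  "clearly"
[0,2] S/(S\NP)  >  k=1
[2,3] N  lex  "ate"
[3,4] (S\NP)\N  lex  "near"
[2,4] S\NP  <  k=3
[0,4] S  >  k=2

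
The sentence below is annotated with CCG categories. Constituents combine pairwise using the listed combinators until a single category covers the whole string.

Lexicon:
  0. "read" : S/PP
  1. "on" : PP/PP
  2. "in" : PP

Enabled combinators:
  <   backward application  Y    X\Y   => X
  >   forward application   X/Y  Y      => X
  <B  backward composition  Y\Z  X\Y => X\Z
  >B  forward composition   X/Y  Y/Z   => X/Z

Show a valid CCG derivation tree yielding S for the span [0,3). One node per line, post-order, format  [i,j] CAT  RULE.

[0,3] S   >
  [0,2] S/PP   >B
    [0,1] "read" : S/PP
    [1,2] "on" : PP/PP
  [2,3] "in" : PP

[0,1] S/PP  lex  "read"
[1,2] PP/PP  lex  "on"
[0,2] S/PP  >B  k=1
[2,3] PP  lex  "in"
[0,3] S  >  k=2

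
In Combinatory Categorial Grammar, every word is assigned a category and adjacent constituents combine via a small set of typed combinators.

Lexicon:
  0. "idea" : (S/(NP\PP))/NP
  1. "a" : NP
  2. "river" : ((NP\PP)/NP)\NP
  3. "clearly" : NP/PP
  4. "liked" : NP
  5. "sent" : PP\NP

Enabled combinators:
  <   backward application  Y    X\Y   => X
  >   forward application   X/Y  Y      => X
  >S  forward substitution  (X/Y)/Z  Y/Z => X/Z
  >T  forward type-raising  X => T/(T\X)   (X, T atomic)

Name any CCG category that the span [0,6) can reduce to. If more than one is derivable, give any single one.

[0,6] S   >
  [0,3] S/NP   >S
    [0,1] "idea" : (S/(NP\PP))/NP
    [1,3] (NP\PP)/NP   <
      [1,2] "a" : NP
      [2,3] "river" : ((NP\PP)/NP)\NP
  [3,6] NP   >
    [3,4] "clearly" : NP/PP
    [4,6] PP   <
      [4,5] "liked" : NP
      [5,6] "sent" : PP\NP

S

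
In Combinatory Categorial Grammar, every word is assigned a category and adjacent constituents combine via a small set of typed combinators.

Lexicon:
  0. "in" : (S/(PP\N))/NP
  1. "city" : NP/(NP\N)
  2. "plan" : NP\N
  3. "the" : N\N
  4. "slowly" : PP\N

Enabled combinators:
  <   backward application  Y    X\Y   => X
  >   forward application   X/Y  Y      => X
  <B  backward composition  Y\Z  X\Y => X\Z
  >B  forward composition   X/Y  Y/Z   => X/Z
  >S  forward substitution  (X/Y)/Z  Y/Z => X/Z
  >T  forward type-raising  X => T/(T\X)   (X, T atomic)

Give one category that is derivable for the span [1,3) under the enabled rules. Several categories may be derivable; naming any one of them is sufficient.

NP

[0,5] S   >
  [0,3] S/(PP\N)   >
    [0,1] "in" : (S/(PP\N))/NP
    [1,3] NP   >
      [1,2] "city" : NP/(NP\N)
      [2,3] "plan" : NP\N
  [3,5] PP\N   <B
    [3,4] "the" : N\N
    [4,5] "slowly" : PP\N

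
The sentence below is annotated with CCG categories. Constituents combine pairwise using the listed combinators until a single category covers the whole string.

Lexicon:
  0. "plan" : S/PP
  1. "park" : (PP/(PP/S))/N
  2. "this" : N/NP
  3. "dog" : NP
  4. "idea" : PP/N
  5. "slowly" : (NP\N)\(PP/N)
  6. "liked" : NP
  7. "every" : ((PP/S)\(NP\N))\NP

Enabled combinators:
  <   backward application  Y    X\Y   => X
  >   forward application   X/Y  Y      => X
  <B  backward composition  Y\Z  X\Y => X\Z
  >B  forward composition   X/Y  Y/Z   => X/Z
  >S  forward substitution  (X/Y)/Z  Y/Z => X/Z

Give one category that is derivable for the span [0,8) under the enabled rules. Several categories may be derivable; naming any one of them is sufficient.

S

[0,8] S   >
  [0,1] "plan" : S/PP
  [1,8] PP   >
    [1,4] PP/(PP/S)   >
      [1,2] "park" : (PP/(PP/S))/N
      [2,4] N   >
        [2,3] "this" : N/NP
        [3,4] "dog" : NP
    [4,8] PP/S   <
      [4,6] NP\N   <
        [4,5] "idea" : PP/N
        [5,6] "slowly" : (NP\N)\(PP/N)
      [6,8] (PP/S)\(NP\N)   <
        [6,7] "liked" : NP
        [7,8] "every" : ((PP/S)\(NP\N))\NP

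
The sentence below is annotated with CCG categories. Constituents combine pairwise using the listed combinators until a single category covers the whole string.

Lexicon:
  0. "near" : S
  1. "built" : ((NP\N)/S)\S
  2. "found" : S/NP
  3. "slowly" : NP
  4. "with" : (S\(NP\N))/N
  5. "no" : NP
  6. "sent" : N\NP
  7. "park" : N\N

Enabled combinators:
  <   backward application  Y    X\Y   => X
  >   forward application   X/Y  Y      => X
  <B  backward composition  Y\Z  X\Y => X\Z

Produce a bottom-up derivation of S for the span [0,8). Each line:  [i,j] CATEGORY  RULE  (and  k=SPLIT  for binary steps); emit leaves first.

[0,1] S  lex  "near"
[1,2] ((NP\N)/S)\S  lex  "built"
[0,2] (NP\N)/S  <  k=1
[2,3] S/NP  lex  "found"
[3,4] NP  lex  "slowly"
[2,4] S  >  k=3
[0,4] NP\N  >  k=2
[4,5] (S\(NP\N))/N  lex  "with"
[5,6] NP  lex  "no"
[6,7] N\NP  lex  "sent"
[7,8] N\N  lex  "park"
[6,8] N\NP  <B  k=7
[5,8] N  <  k=6
[4,8] S\(NP\N)  >  k=5
[0,8] S  <  k=4

[0,8] S   <
  [0,4] NP\N   >
    [0,2] (NP\N)/S   <
      [0,1] "near" : S
      [1,2] "built" : ((NP\N)/S)\S
    [2,4] S   >
      [2,3] "found" : S/NP
      [3,4] "slowly" : NP
  [4,8] S\(NP\N)   >
    [4,5] "with" : (S\(NP\N))/N
    [5,8] N   <
      [5,6] "no" : NP
      [6,8] N\NP   <B
        [6,7] "sent" : N\NP
        [7,8] "park" : N\N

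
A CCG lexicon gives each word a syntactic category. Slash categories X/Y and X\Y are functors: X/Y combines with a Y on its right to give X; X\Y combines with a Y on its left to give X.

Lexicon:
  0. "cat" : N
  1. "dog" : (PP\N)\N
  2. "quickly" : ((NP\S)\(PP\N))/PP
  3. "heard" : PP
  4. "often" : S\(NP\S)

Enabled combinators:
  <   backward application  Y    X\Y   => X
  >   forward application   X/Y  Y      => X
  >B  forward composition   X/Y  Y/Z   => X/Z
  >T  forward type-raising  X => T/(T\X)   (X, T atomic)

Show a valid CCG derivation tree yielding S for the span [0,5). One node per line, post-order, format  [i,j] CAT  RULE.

[0,5] S   <
  [0,4] NP\S   <
    [0,2] PP\N   <
      [0,1] "cat" : N
      [1,2] "dog" : (PP\N)\N
    [2,4] (NP\S)\(PP\N)   >
      [2,3] "quickly" : ((NP\S)\(PP\N))/PP
      [3,4] "heard" : PP
  [4,5] "often" : S\(NP\S)

[0,1] N  lex  "cat"
[1,2] (PP\N)\N  lex  "dog"
[0,2] PP\N  <  k=1
[2,3] ((NP\S)\(PP\N))/PP  lex  "quickly"
[3,4] PP  lex  "heard"
[2,4] (NP\S)\(PP\N)  >  k=3
[0,4] NP\S  <  k=2
[4,5] S\(NP\S)  lex  "often"
[0,5] S  <  k=4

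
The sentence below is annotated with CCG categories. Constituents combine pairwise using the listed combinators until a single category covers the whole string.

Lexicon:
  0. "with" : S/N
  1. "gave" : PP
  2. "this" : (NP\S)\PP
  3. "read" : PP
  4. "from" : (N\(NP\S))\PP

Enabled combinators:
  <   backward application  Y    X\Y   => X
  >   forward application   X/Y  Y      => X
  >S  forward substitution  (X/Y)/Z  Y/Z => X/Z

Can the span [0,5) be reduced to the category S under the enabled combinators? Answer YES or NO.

[0,5] S   >
  [0,1] "with" : S/N
  [1,5] N   <
    [1,3] NP\S   <
      [1,2] "gave" : PP
      [2,3] "this" : (NP\S)\PP
    [3,5] N\(NP\S)   <
      [3,4] "read" : PP
      [4,5] "from" : (N\(NP\S))\PP

YES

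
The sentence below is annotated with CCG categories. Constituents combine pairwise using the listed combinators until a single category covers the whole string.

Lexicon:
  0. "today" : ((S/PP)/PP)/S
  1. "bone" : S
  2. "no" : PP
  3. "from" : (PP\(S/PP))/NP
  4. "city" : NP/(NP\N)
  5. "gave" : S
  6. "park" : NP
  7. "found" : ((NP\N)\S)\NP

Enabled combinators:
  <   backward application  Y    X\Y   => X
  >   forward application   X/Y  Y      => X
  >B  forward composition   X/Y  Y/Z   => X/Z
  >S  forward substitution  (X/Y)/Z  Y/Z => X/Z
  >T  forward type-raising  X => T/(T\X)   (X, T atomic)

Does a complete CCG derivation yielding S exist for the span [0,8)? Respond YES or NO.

((S/PP)/PP)/S S PP (PP\(S/PP))/NP NP/(NP\N) S NP ((NP\N)\S)\NP
CKY chart[0,8] = {N/(N\PP), NP/(NP\PP), PP, PP/(PP\PP), S/(S\PP)}; S ∉ chart

NO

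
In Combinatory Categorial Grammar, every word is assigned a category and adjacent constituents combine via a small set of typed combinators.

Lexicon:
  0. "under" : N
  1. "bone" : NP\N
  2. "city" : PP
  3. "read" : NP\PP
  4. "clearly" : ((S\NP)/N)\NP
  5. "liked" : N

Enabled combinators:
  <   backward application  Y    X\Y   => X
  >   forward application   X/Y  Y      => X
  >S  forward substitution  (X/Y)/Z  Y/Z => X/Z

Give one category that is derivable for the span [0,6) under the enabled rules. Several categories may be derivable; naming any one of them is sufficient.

S

[0,6] S   <
  [0,2] NP   <
    [0,1] "under" : N
    [1,2] "bone" : NP\N
  [2,6] S\NP   >
    [2,5] (S\NP)/N   <
      [2,4] NP   <
        [2,3] "city" : PP
        [3,4] "read" : NP\PP
      [4,5] "clearly" : ((S\NP)/N)\NP
    [5,6] "liked" : N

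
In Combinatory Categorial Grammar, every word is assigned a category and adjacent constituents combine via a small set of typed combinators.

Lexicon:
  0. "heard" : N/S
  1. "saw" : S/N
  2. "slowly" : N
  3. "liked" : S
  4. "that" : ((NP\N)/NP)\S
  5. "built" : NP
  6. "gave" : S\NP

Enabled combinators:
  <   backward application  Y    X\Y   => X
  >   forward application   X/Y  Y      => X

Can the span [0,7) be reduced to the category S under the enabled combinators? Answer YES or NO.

YES

[0,7] S   <
  [0,6] NP   <
    [0,3] N   >
      [0,1] "heard" : N/S
      [1,3] S   >
        [1,2] "saw" : S/N
        [2,3] "slowly" : N
    [3,6] NP\N   >
      [3,5] (NP\N)/NP   <
        [3,4] "liked" : S
        [4,5] "that" : ((NP\N)/NP)\S
      [5,6] "built" : NP
  [6,7] "gave" : S\NP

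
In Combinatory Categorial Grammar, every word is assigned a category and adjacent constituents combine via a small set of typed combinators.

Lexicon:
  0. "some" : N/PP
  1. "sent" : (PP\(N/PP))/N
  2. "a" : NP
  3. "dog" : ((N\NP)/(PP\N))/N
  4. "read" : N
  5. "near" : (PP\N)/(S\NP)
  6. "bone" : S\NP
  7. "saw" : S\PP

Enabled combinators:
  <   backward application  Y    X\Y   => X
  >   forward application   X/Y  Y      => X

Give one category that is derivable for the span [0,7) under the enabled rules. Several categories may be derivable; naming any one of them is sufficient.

[0,8] S   <
  [0,7] PP   <
    [0,1] "some" : N/PP
    [1,7] PP\(N/PP)   >
      [1,2] "sent" : (PP\(N/PP))/N
      [2,7] N   <
        [2,3] "a" : NP
        [3,7] N\NP   >
          [3,5] (N\NP)/(PP\N)   >
            [3,4] "dog" : ((N\NP)/(PP\N))/N
            [4,5] "read" : N
          [5,7] PP\N   >
            [5,6] "near" : (PP\N)/(S\NP)
            [6,7] "bone" : S\NP
  [7,8] "saw" : S\PP

PP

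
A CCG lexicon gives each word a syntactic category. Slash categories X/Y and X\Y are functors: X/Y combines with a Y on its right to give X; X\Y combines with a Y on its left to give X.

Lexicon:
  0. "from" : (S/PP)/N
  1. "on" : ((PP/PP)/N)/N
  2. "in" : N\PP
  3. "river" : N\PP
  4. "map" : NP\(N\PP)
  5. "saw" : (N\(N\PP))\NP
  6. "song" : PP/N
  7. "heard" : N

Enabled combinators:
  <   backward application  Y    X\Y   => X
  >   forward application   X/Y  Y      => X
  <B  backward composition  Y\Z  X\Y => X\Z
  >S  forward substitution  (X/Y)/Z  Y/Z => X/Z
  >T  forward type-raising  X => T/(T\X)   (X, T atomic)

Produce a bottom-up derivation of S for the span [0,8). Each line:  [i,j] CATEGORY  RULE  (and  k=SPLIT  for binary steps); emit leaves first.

[0,1] (S/PP)/N  lex  "from"
[1,2] ((PP/PP)/N)/N  lex  "on"
[2,3] N\PP  lex  "in"
[3,4] N\PP  lex  "river"
[4,5] NP\(N\PP)  lex  "map"
[3,5] NP  <  k=4
[5,6] (N\(N\PP))\NP  lex  "saw"
[3,6] N\(N\PP)  <  k=5
[2,6] N  <  k=3
[1,6] (PP/PP)/N  >  k=2
[6,7] PP/N  lex  "song"
[1,7] PP/N  >S  k=6
[0,7] S/N  >S  k=1
[7,8] N  lex  "heard"
[0,8] S  >  k=7

[0,8] S   >
  [0,7] S/N   >S
    [0,1] "from" : (S/PP)/N
    [1,7] PP/N   >S
      [1,6] (PP/PP)/N   >
        [1,2] "on" : ((PP/PP)/N)/N
        [2,6] N   <
          [2,3] "in" : N\PP
          [3,6] N\(N\PP)   <
            [3,5] NP   <
              [3,4] "river" : N\PP
              [4,5] "map" : NP\(N\PP)
            [5,6] "saw" : (N\(N\PP))\NP
      [6,7] "song" : PP/N
  [7,8] "heard" : N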